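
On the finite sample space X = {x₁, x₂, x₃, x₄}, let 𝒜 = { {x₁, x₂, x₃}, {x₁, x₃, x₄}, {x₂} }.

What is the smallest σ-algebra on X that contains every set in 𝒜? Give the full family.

Take S₀ = 𝒜 ∪ {∅, X} = { ∅, {x₂}, {x₁, x₂, x₃}, {x₁, x₃, x₄}, X }.
Round 1: 1 new —
  {x₄}  = complement {x₁, x₂, x₃}
  |family| = 6
Round 2: 1 new —
  {x₂, x₄}  = {x₄} ∪ {x₂}
  |family| = 7
Round 3 adds 1:
  {x₁, x₃}  = complement {x₂, x₄}
  |family| = 8
Round 4: no new sets; the family is a σ-algebra.

σ(𝒜) = { ∅, {x₂}, {x₄}, {x₁, x₃}, {x₂, x₄}, {x₁, x₂, x₃}, {x₁, x₃, x₄}, X }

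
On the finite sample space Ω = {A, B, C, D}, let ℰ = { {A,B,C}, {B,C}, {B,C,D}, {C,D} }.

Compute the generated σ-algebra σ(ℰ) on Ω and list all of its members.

Take S₀ = ℰ ∪ {∅, Ω} = { {}, {B,C}, {C,D}, {A,B,C}, {B,C,D}, Ω }.
Round 1 adds 4:
  {A}  = Ω∖{B,C,D}
  {D}  = Ω∖{A,B,C}
  {A,B}  = Ω∖{C,D}
  {A,D}  = Ω∖{B,C}
  |family| = 10
Round 2: +2 →
  {A,B,D}  = {A,B} ∪ {A,D}
  {A,C,D}  = {C,D} ∪ {A,D}
  |family| = 12
Round 3: 2 new —
  {B}  = Ω∖{A,C,D}
  {C}  = Ω∖{A,B,D}
  |family| = 14
Round 4. New:
  {A,C}  = {C} ∪ {A}
  {B,D}  = {D} ∪ {B}
  |family| = 16
Round 5: already closed under ᶜ and ∪.

Hence σ(ℰ) has 16 members: { {}, {A}, {B}, {C}, {D}, {A,B}, {A,C}, {A,D}, {B,C}, {B,D}, {C,D}, {A,B,C}, {A,B,D}, {A,C,D}, {B,C,D}, Ω }.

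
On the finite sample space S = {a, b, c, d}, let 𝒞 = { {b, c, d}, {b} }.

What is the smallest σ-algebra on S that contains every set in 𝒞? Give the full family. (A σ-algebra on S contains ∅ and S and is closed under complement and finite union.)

σ(𝒞) (8 sets): { {}, {a}, {b}, {a, b}, {c, d}, {a, c, d}, {b, c, d}, S }

Derivation:
Initial family (4 sets): { {}, {b}, {b, c, d}, S }.
Iteration 1: 2 new —
  {a}  = ᶜ of {b, c, d}
  {a, c, d}  = ᶜ of {b}
  |family| = 6
Iteration 2 adds 1:
  {a, b}  = {b} ∪ {a}
  |family| = 7
Iteration 3. New:
  {c, d}  = ᶜ of {a, b}
  |family| = 8
Iteration 4: closed — nothing new.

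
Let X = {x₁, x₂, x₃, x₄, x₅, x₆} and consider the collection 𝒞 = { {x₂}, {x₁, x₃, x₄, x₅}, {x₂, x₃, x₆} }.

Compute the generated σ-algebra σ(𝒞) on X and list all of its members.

|σ(𝒞)| = 16.  σ(𝒞) = { ∅, {x₂}, {x₃}, {x₆}, {x₂, x₃}, {x₂, x₆}, {x₃, x₆}, {x₁, x₄, x₅}, {x₂, x₃, x₆}, {x₁, x₂, x₄, x₅}, {x₁, x₃, x₄, x₅}, {x₁, x₄, x₅, x₆}, {x₁, x₂, x₃, x₄, x₅}, {x₁, x₂, x₄, x₅, x₆}, {x₁, x₃, x₄, x₅, x₆}, X }

Derivation:
Seed the family with 𝒞 together with ∅ and X: { ∅, {x₂}, {x₂, x₃, x₆}, {x₁, x₃, x₄, x₅}, X }.
Pass 1: +4 →
  {x₂, x₆}  = {x₁, x₃, x₄, x₅}ᶜ
  {x₁, x₄, x₅}  = {x₂, x₃, x₆}ᶜ
  {x₁, x₂, x₃, x₄, x₅}  = {x₁, x₃, x₄, x₅} ∪ {x₂}
  {x₁, x₃, x₄, x₅, x₆}  = {x₂}ᶜ
  |family| = 9
Pass 2: 3 new —
  {x₆}  = {x₁, x₂, x₃, x₄, x₅}ᶜ
  {x₁, x₂, x₄, x₅}  = {x₁, x₄, x₅} ∪ {x₂}
  {x₁, x₂, x₄, x₅, x₆}  = {x₁, x₄, x₅} ∪ {x₂, x₆}
  |family| = 12
Pass 3 (3 new):
  {x₃}  = {x₁, x₂, x₄, x₅, x₆}ᶜ
  {x₃, x₆}  = {x₁, x₂, x₄, x₅}ᶜ
  {x₁, x₄, x₅, x₆}  = {x₁, x₄, x₅} ∪ {x₆}
  |family| = 15
Pass 4 adds 1:
  {x₂, x₃}  = {x₁, x₄, x₅, x₆}ᶜ
  |family| = 16
Pass 5: stable.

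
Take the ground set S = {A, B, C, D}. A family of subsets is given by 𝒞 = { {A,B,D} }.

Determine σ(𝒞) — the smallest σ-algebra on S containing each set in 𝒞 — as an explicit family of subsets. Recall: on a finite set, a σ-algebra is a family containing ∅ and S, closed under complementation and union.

Take S₀ = 𝒞 ∪ {∅, S} = { {}, {A,B,D}, S }.
Pass 1: 1 new —
  {C}  = S∖{A,B,D}
  — 4 sets.
Pass 2: closed — nothing new.

σ(𝒞) = { {}, {C}, {A,B,D}, S }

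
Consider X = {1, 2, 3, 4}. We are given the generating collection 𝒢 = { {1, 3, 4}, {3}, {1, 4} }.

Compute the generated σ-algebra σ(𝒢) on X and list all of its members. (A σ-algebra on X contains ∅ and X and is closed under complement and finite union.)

Start: 𝒢 ∪ {∅, X} = { {}, {3}, {1, 4}, {1, 3, 4}, X }.
Step 1 adds 3:
  {2}  = {1, 3, 4}ᶜ
  {2, 3}  = {1, 4}ᶜ
  {1, 2, 4}  = {3}ᶜ
  [8 total]
Step 2: no new sets; the family is a σ-algebra.

Hence σ(𝒢) has 8 members: { {}, {2}, {3}, {1, 4}, {2, 3}, {1, 2, 4}, {1, 3, 4}, X }.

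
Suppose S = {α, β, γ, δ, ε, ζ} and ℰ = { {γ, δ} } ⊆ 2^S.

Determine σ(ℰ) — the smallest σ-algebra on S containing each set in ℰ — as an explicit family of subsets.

Initial family (3 sets): { {}, {γ, δ}, S }.
Pass 1 (1 new):
  {α, β, ε, ζ}  = {γ, δ}ᶜ
  [4 total]
After Pass 2 the family is unchanged; done.

σ(ℰ) = { {}, {γ, δ}, {α, β, ε, ζ}, S }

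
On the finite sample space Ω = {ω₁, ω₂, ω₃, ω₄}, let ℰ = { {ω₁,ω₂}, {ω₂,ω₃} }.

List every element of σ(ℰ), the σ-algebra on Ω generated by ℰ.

|σ(ℰ)| = 16.  σ(ℰ) = { {}, {ω₁}, {ω₂}, {ω₃}, {ω₄}, {ω₁,ω₂}, {ω₁,ω₃}, {ω₁,ω₄}, {ω₂,ω₃}, {ω₂,ω₄}, {ω₃,ω₄}, {ω₁,ω₂,ω₃}, {ω₁,ω₂,ω₄}, {ω₁,ω₃,ω₄}, {ω₂,ω₃,ω₄}, Ω }

Working:
Initial family (4 sets): { {}, {ω₁,ω₂}, {ω₂,ω₃}, Ω }.
Pass 1: 3 new —
  {ω₁,ω₄}  = Ω∖{ω₂,ω₃}
  {ω₃,ω₄}  = Ω∖{ω₁,ω₂}
  {ω₁,ω₂,ω₃}  = {ω₁,ω₂} ∪ {ω₂,ω₃}
  |family| = 7
Pass 2: 4 new —
  {ω₄}  = Ω∖{ω₁,ω₂,ω₃}
  {ω₁,ω₂,ω₄}  = {ω₁,ω₄} ∪ {ω₁,ω₂}
  {ω₁,ω₃,ω₄}  = {ω₃,ω₄} ∪ {ω₁,ω₄}
  {ω₂,ω₃,ω₄}  = {ω₃,ω₄} ∪ {ω₂,ω₃}
  |family| = 11
Pass 3: +3 →
  {ω₁}  = Ω∖{ω₂,ω₃,ω₄}
  {ω₂}  = Ω∖{ω₁,ω₃,ω₄}
  {ω₃}  = Ω∖{ω₁,ω₂,ω₄}
  |family| = 14
Pass 4: 2 new —
  {ω₁,ω₃}  = {ω₃} ∪ {ω₁}
  {ω₂,ω₄}  = {ω₄} ∪ {ω₂}
  |family| = 16
Pass 5 adds nothing — fixpoint reached.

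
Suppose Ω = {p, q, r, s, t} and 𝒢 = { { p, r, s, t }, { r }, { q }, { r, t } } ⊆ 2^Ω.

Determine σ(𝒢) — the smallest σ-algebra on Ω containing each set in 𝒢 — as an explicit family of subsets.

σ(𝒢) (16 sets): { ∅, { q }, { r }, { t }, { p, s }, { q, r }, { q, t }, { r, t }, { p, q, s }, { p, r, s }, { p, s, t }, { q, r, t }, { p, q, r, s }, { p, q, s, t }, { p, r, s, t }, Ω }

Trace:
Initial family (6 sets): { ∅, { q }, { r }, { r, t }, { p, r, s, t }, Ω }.
Iteration 1: 4 new —
  { q, r }  = { r } ∪ { q }
  { p, q, s }  = Ω∖{ r, t }
  { q, r, t }  = { r, t } ∪ { q }
  { p, q, s, t }  = Ω∖{ r }
  |family| = 10
Iteration 2 (3 new):
  { p, s }  = Ω∖{ q, r, t }
  { p, s, t }  = Ω∖{ q, r }
  { p, q, r, s }  = { p, q, s } ∪ { r }
  |family| = 13
Iteration 3: 2 new —
  { t }  = Ω∖{ p, q, r, s }
  { p, r, s }  = { r } ∪ { p, s }
  |family| = 15
Iteration 4 adds 1:
  { q, t }  = Ω∖{ p, r, s }
  |family| = 16
Iteration 5: no new sets; the family is a σ-algebra.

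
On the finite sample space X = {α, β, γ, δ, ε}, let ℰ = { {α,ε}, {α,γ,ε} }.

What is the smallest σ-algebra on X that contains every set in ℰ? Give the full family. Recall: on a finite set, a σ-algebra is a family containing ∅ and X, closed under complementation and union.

|σ(ℰ)| = 8.  σ(ℰ) = { ∅, {γ}, {α,ε}, {β,δ}, {α,γ,ε}, {β,γ,δ}, {α,β,δ,ε}, X }

Check:
Seed the family with ℰ together with ∅ and X: { ∅, {α,ε}, {α,γ,ε}, X }.
Pass 1: 2 new —
  {β,δ}  = complement {α,γ,ε}
  {β,γ,δ}  = complement {α,ε}
Pass 2 adds 1:
  {α,β,δ,ε}  = {α,ε} ∪ {β,δ}
Pass 3: 1 new —
  {γ}  = complement {α,β,δ,ε}
Pass 4: no new sets; the family is a σ-algebra.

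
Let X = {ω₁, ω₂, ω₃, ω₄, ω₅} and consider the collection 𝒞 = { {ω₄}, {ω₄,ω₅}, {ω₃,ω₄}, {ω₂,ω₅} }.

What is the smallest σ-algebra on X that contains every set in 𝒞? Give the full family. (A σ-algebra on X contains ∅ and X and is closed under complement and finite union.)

Initial family (6 sets): { {}, {ω₄}, {ω₂,ω₅}, {ω₃,ω₄}, {ω₄,ω₅}, X }.
Iteration 1: 7 new —
  {ω₁,ω₂,ω₃}  = X∖{ω₄,ω₅}
  {ω₁,ω₂,ω₅}  = X∖{ω₃,ω₄}
  {ω₁,ω₃,ω₄}  = X∖{ω₂,ω₅}
  {ω₂,ω₄,ω₅}  = {ω₄,ω₅} ∪ {ω₂,ω₅}
  {ω₃,ω₄,ω₅}  = {ω₄,ω₅} ∪ {ω₃,ω₄}
  {ω₁,ω₂,ω₃,ω₅}  = X∖{ω₄}
  {ω₂,ω₃,ω₄,ω₅}  = {ω₂,ω₅} ∪ {ω₃,ω₄}
  (now 13)
Iteration 2. New:
  {ω₁}  = X∖{ω₂,ω₃,ω₄,ω₅}
  {ω₁,ω₂}  = X∖{ω₃,ω₄,ω₅}
  {ω₁,ω₃}  = X∖{ω₂,ω₄,ω₅}
  {ω₁,ω₂,ω₃,ω₄}  = {ω₃,ω₄} ∪ {ω₁,ω₂,ω₃}
  {ω₁,ω₂,ω₄,ω₅}  = {ω₄,ω₅} ∪ {ω₁,ω₂,ω₅}
  {ω₁,ω₃,ω₄,ω₅}  = {ω₃,ω₄,ω₅} ∪ {ω₁,ω₃,ω₄}
  (now 19)
Iteration 3: +6 →
  {ω₂}  = X∖{ω₁,ω₃,ω₄,ω₅}
  {ω₃}  = X∖{ω₁,ω₂,ω₄,ω₅}
  {ω₅}  = X∖{ω₁,ω₂,ω₃,ω₄}
  {ω₁,ω₄}  = {ω₄} ∪ {ω₁}
  {ω₁,ω₂,ω₄}  = {ω₁,ω₂} ∪ {ω₄}
  {ω₁,ω₄,ω₅}  = {ω₄,ω₅} ∪ {ω₁}
  (now 25)
Iteration 4 (7 new):
  {ω₁,ω₅}  = {ω₅} ∪ {ω₁}
  {ω₂,ω₃}  = X∖{ω₁,ω₄,ω₅}
  {ω₂,ω₄}  = {ω₂} ∪ {ω₄}
  {ω₃,ω₅}  = X∖{ω₁,ω₂,ω₄}
  {ω₁,ω₃,ω₅}  = {ω₅} ∪ {ω₁,ω₃}
  {ω₂,ω₃,ω₄}  = {ω₃,ω₄} ∪ {ω₂}
  {ω₂,ω₃,ω₅}  = X∖{ω₁,ω₄}
  (now 32)
Iteration 5: closed — nothing new.

Hence σ(𝒞) has 32 members: { {}, {ω₁}, {ω₂}, {ω₃}, {ω₄}, {ω₅}, {ω₁,ω₂}, {ω₁,ω₃}, {ω₁,ω₄}, {ω₁,ω₅}, {ω₂,ω₃}, {ω₂,ω₄}, {ω₂,ω₅}, {ω₃,ω₄}, {ω₃,ω₅}, {ω₄,ω₅}, {ω₁,ω₂,ω₃}, {ω₁,ω₂,ω₄}, {ω₁,ω₂,ω₅}, {ω₁,ω₃,ω₄}, {ω₁,ω₃,ω₅}, {ω₁,ω₄,ω₅}, {ω₂,ω₃,ω₄}, {ω₂,ω₃,ω₅}, {ω₂,ω₄,ω₅}, {ω₃,ω₄,ω₅}, {ω₁,ω₂,ω₃,ω₄}, {ω₁,ω₂,ω₃,ω₅}, {ω₁,ω₂,ω₄,ω₅}, {ω₁,ω₃,ω₄,ω₅}, {ω₂,ω₃,ω₄,ω₅}, X }.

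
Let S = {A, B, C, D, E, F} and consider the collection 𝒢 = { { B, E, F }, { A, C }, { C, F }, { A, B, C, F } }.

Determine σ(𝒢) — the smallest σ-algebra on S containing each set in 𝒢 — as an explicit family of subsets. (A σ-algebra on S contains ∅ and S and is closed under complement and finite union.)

Answer: σ(𝒢) = { ∅, { A }, { B }, { C }, { D }, { E }, { F }, { A, B }, { A, C }, { A, D }, { A, E }, { A, F }, { B, C }, { B, D }, { B, E }, { B, F }, { C, D }, { C, E }, { C, F }, { D, E }, { D, F }, { E, F }, { A, B, C }, { A, B, D }, { A, B, E }, { A, B, F }, { A, C, D }, { A, C, E }, { A, C, F }, { A, D, E }, { A, D, F }, { A, E, F }, { B, C, D }, { B, C, E }, { B, C, F }, { B, D, E }, { B, D, F }, { B, E, F }, { C, D, E }, { C, D, F }, { C, E, F }, { D, E, F }, { A, B, C, D }, { A, B, C, E }, { A, B, C, F }, { A, B, D, E }, { A, B, D, F }, { A, B, E, F }, { A, C, D, E }, { A, C, D, F }, { A, C, E, F }, { A, D, E, F }, { B, C, D, E }, { B, C, D, F }, { B, C, E, F }, { B, D, E, F }, { C, D, E, F }, { A, B, C, D, E }, { A, B, C, D, F }, { A, B, C, E, F }, { A, B, D, E, F }, { A, C, D, E, F }, { B, C, D, E, F }, S }

Trace:
Start: 𝒢 ∪ {∅, S} = { ∅, { A, C }, { C, F }, { B, E, F }, { A, B, C, F }, S }.
Iteration 1. New:
  { D, E }  = ᶜ of { A, B, C, F }
  { A, C, D }  = ᶜ of { B, E, F }
  { A, C, F }  = { A, C } ∪ { C, F }
  { A, B, D, E }  = ᶜ of { C, F }
  { B, C, E, F }  = { C, F } ∪ { B, E, F }
  { B, D, E, F }  = ᶜ of { A, C }
  { A, B, C, E, F }  = { A, C } ∪ { B, E, F }
  |family| = 13
Iteration 2: +11 →
  { D }  = ᶜ of { A, B, C, E, F }
  { A, D }  = ᶜ of { B, C, E, F }
  { B, D, E }  = ᶜ of { A, C, F }
  { A, C, D, E }  = { D, E } ∪ { A, C, D }
  { A, C, D, F }  = { A, C, F } ∪ { A, C, D }
  { C, D, E, F }  = { D, E } ∪ { C, F }
  { A, B, C, D, E }  = { A, B, D, E } ∪ { A, C, D }
  { A, B, C, D, F }  = { A, B, C, F } ∪ { A, C, D }
  { A, B, D, E, F }  = { B, E, F } ∪ { A, B, D, E }
  { A, C, D, E, F }  = { A, C, F } ∪ { D, E }
  { B, C, D, E, F }  = { D, E } ∪ { B, C, E, F }
  |family| = 24
Iteration 3 (10 new):
  { A }  = ᶜ of { B, C, D, E, F }
  { B }  = ᶜ of { A, C, D, E, F }
  { C }  = ᶜ of { A, B, D, E, F }
  { E }  = ᶜ of { A, B, C, D, F }
  { F }  = ᶜ of { A, B, C, D, E }
  { A, B }  = ᶜ of { C, D, E, F }
  { B, E }  = ᶜ of { A, C, D, F }
  { B, F }  = ᶜ of { A, C, D, E }
  { A, D, E }  = { D, E } ∪ { A, D }
  { C, D, F }  = { C, F } ∪ { D }
  |family| = 34
Iteration 4: +28 →
  { A, E }  = { A } ∪ { E }
  { A, F }  = { A } ∪ { F }
  { B, C }  = { B } ∪ { C }
  { B, D }  = { B } ∪ { D }
  { C, D }  = { C } ∪ { D }
  { C, E }  = { E } ∪ { C }
  { D, F }  = { F } ∪ { D }
  { E, F }  = { F } ∪ { E }
  { A, B, C }  = { A, B } ∪ { C }
  { A, B, D }  = { A, B } ∪ { A, D }
  { A, B, E }  = ᶜ of { C, D, F }
  { A, B, F }  = { A, B } ∪ { B, F }
  { A, C, E }  = { E } ∪ { A, C }
  { A, D, F }  = { F } ∪ { A, D }
  { B, C, E }  = { B, E } ∪ { C }
  { B, C, F }  = ᶜ of { A, D, E }
  { B, D, F }  = { B, F } ∪ { D }
  { C, D, E }  = { D, E } ∪ { C }
  { C, E, F }  = { E } ∪ { C, F }
  { D, E, F }  = { F } ∪ { D, E }
  { A, B, C, D }  = { A, B } ∪ { A, C, D }
  { A, B, C, E }  = { B, E } ∪ { A, C }
  { A, B, D, F }  = { B, F } ∪ { A, D }
  { A, B, E, F }  = { A, B } ∪ { B, E, F }
  { A, C, E, F }  = { A, C, F } ∪ { E }
  { A, D, E, F }  = { A, D, E } ∪ { F }
  { B, C, D, E }  = { C } ∪ { B, D, E }
  { B, C, D, F }  = { B } ∪ { C, D, F }
  |family| = 62
Iteration 5. New:
  { A, E, F }  = { E, F } ∪ { A, F }
  { B, C, D }  = { C, D } ∪ { B }
  |family| = 64
Iteration 6 adds nothing — fixpoint reached.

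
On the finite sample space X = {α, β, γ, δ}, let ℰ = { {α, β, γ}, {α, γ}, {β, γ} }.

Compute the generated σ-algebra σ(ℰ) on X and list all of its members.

σ(ℰ) = { {}, {α}, {β}, {γ}, {δ}, {α, β}, {α, γ}, {α, δ}, {β, γ}, {β, δ}, {γ, δ}, {α, β, γ}, {α, β, δ}, {α, γ, δ}, {β, γ, δ}, X }

Check:
Seed the family with ℰ together with ∅ and X: { {}, {α, γ}, {β, γ}, {α, β, γ}, X }.
Iteration 1: +3 →
  {δ}  = X∖{α, β, γ}
  {α, δ}  = X∖{β, γ}
  {β, δ}  = X∖{α, γ}
  (now 8)
Iteration 2. New:
  {α, β, δ}  = {α, δ} ∪ {β, δ}
  {α, γ, δ}  = {δ} ∪ {α, γ}
  {β, γ, δ}  = {δ} ∪ {β, γ}
  (now 11)
Iteration 3. New:
  {α}  = X∖{β, γ, δ}
  {β}  = X∖{α, γ, δ}
  {γ}  = X∖{α, β, δ}
  (now 14)
Iteration 4 adds 2:
  {α, β}  = {β} ∪ {α}
  {γ, δ}  = {γ} ∪ {δ}
  (now 16)
Iteration 5: no new sets; the family is a σ-algebra.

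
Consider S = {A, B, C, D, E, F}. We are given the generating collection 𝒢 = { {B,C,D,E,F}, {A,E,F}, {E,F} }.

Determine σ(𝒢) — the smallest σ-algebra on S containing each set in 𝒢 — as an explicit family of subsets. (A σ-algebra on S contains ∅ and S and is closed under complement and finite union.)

σ(𝒢) (8 sets): { {}, {A}, {E,F}, {A,E,F}, {B,C,D}, {A,B,C,D}, {B,C,D,E,F}, S }

Derivation:
Take S₀ = 𝒢 ∪ {∅, S} = { {}, {E,F}, {A,E,F}, {B,C,D,E,F}, S }.
Round 1 (3 new):
  {A}  = S∖{B,C,D,E,F}
  {B,C,D}  = S∖{A,E,F}
  {A,B,C,D}  = S∖{E,F}
  |family| = 8
Round 2: no new sets; the family is a σ-algebra.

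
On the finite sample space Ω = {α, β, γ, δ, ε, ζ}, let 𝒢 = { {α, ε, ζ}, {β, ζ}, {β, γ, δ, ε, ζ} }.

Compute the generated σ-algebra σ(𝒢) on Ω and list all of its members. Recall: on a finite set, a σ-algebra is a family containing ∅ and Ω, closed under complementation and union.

Take S₀ = 𝒢 ∪ {∅, Ω} = { {}, {β, ζ}, {α, ε, ζ}, {β, γ, δ, ε, ζ}, Ω }.
Round 1: 4 new —
  {α}  = Ω∖{β, γ, δ, ε, ζ}
  {β, γ, δ}  = Ω∖{α, ε, ζ}
  {α, β, ε, ζ}  = {α, ε, ζ} ∪ {β, ζ}
  {α, γ, δ, ε}  = Ω∖{β, ζ}
  (now 9)
Round 2: 6 new —
  {γ, δ}  = Ω∖{α, β, ε, ζ}
  {α, β, ζ}  = {β, ζ} ∪ {α}
  {α, β, γ, δ}  = {β, γ, δ} ∪ {α}
  {β, γ, δ, ζ}  = {β, γ, δ} ∪ {β, ζ}
  {α, β, γ, δ, ε}  = {β, γ, δ} ∪ {α, γ, δ, ε}
  {α, γ, δ, ε, ζ}  = {α, ε, ζ} ∪ {α, γ, δ, ε}
  (now 15)
Round 3 (7 new):
  {β}  = Ω∖{α, γ, δ, ε, ζ}
  {ζ}  = Ω∖{α, β, γ, δ, ε}
  {α, ε}  = Ω∖{β, γ, δ, ζ}
  {ε, ζ}  = Ω∖{α, β, γ, δ}
  {α, γ, δ}  = {γ, δ} ∪ {α}
  {γ, δ, ε}  = Ω∖{α, β, ζ}
  {α, β, γ, δ, ζ}  = {γ, δ} ∪ {α, β, ζ}
  (now 22)
Round 4 (9 new):
  {ε}  = Ω∖{α, β, γ, δ, ζ}
  {α, β}  = {β} ∪ {α}
  {α, ζ}  = {ζ} ∪ {α}
  {α, β, ε}  = {β} ∪ {α, ε}
  {β, ε, ζ}  = Ω∖{α, γ, δ}
  {γ, δ, ζ}  = {γ, δ} ∪ {ζ}
  {α, γ, δ, ζ}  = {α, γ, δ} ∪ {ζ}
  {β, γ, δ, ε}  = {γ, δ, ε} ∪ {β}
  {γ, δ, ε, ζ}  = {γ, δ, ε} ∪ {ε, ζ}
  (now 31)
Round 5: +1 →
  {β, ε}  = Ω∖{α, γ, δ, ζ}
  (now 32)
Round 6: stable.

|σ(𝒢)| = 32.  σ(𝒢) = { {}, {α}, {β}, {ε}, {ζ}, {α, β}, {α, ε}, {α, ζ}, {β, ε}, {β, ζ}, {γ, δ}, {ε, ζ}, {α, β, ε}, {α, β, ζ}, {α, γ, δ}, {α, ε, ζ}, {β, γ, δ}, {β, ε, ζ}, {γ, δ, ε}, {γ, δ, ζ}, {α, β, γ, δ}, {α, β, ε, ζ}, {α, γ, δ, ε}, {α, γ, δ, ζ}, {β, γ, δ, ε}, {β, γ, δ, ζ}, {γ, δ, ε, ζ}, {α, β, γ, δ, ε}, {α, β, γ, δ, ζ}, {α, γ, δ, ε, ζ}, {β, γ, δ, ε, ζ}, Ω }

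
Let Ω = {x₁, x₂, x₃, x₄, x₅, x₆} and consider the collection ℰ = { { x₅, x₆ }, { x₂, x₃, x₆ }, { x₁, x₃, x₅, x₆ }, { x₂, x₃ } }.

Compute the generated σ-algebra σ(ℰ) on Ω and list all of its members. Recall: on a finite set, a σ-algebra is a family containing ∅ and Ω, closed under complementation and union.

Seed the family with ℰ together with ∅ and Ω: { ∅, { x₂, x₃ }, { x₅, x₆ }, { x₂, x₃, x₆ }, { x₁, x₃, x₅, x₆ }, Ω }.
Iteration 1: +6 →
  { x₂, x₄ }  = Ω∖{ x₁, x₃, x₅, x₆ }
  { x₁, x₄, x₅ }  = Ω∖{ x₂, x₃, x₆ }
  { x₁, x₂, x₃, x₄ }  = Ω∖{ x₅, x₆ }
  { x₁, x₄, x₅, x₆ }  = Ω∖{ x₂, x₃ }
  { x₂, x₃, x₅, x₆ }  = { x₂, x₃ } ∪ { x₅, x₆ }
  { x₁, x₂, x₃, x₅, x₆ }  = { x₁, x₃, x₅, x₆ } ∪ { x₂, x₃ }
  — 12 sets.
Iteration 2: 11 new —
  { x₄ }  = Ω∖{ x₁, x₂, x₃, x₅, x₆ }
  { x₁, x₄ }  = Ω∖{ x₂, x₃, x₅, x₆ }
  { x₂, x₃, x₄ }  = { x₂, x₃ } ∪ { x₂, x₄ }
  { x₁, x₂, x₄, x₅ }  = { x₁, x₄, x₅ } ∪ { x₂, x₄ }
  { x₂, x₃, x₄, x₆ }  = { x₂, x₃, x₆ } ∪ { x₂, x₄ }
  { x₂, x₄, x₅, x₆ }  = { x₅, x₆ } ∪ { x₂, x₄ }
  { x₁, x₂, x₃, x₄, x₅ }  = { x₁, x₄, x₅ } ∪ { x₂, x₃ }
  { x₁, x₂, x₃, x₄, x₆ }  = { x₂, x₃, x₆ } ∪ { x₁, x₂, x₃, x₄ }
  { x₁, x₂, x₄, x₅, x₆ }  = { x₁, x₄, x₅, x₆ } ∪ { x₂, x₄ }
  { x₁, x₃, x₄, x₅, x₆ }  = { x₁, x₃, x₅, x₆ } ∪ { x₁, x₄, x₅ }
  { x₂, x₃, x₄, x₅, x₆ }  = { x₂, x₄ } ∪ { x₂, x₃, x₅, x₆ }
  — 23 sets.
Iteration 3 adds 11:
  { x₁ }  = Ω∖{ x₂, x₃, x₄, x₅, x₆ }
  { x₂ }  = Ω∖{ x₁, x₃, x₄, x₅, x₆ }
  { x₃ }  = Ω∖{ x₁, x₂, x₄, x₅, x₆ }
  { x₅ }  = Ω∖{ x₁, x₂, x₃, x₄, x₆ }
  { x₆ }  = Ω∖{ x₁, x₂, x₃, x₄, x₅ }
  { x₁, x₃ }  = Ω∖{ x₂, x₄, x₅, x₆ }
  { x₁, x₅ }  = Ω∖{ x₂, x₃, x₄, x₆ }
  { x₃, x₆ }  = Ω∖{ x₁, x₂, x₄, x₅ }
  { x₁, x₂, x₄ }  = { x₁, x₄ } ∪ { x₂, x₄ }
  { x₁, x₅, x₆ }  = Ω∖{ x₂, x₃, x₄ }
  { x₄, x₅, x₆ }  = { x₅, x₆ } ∪ { x₄ }
  — 34 sets.
Iteration 4 (28 new):
  { x₁, x₂ }  = { x₁ } ∪ { x₂ }
  { x₁, x₆ }  = { x₁ } ∪ { x₆ }
  { x₂, x₅ }  = { x₂ } ∪ { x₅ }
  { x₂, x₆ }  = { x₂ } ∪ { x₆ }
  { x₃, x₄ }  = { x₃ } ∪ { x₄ }
  { x₃, x₅ }  = { x₅ } ∪ { x₃ }
  { x₄, x₅ }  = { x₅ } ∪ { x₄ }
  { x₄, x₆ }  = { x₆ } ∪ { x₄ }
  { x₁, x₂, x₃ }  = Ω∖{ x₄, x₅, x₆ }
  { x₁, x₂, x₅ }  = { x₂ } ∪ { x₁, x₅ }
  { x₁, x₃, x₄ }  = { x₃ } ∪ { x₁, x₄ }
  { x₁, x₃, x₅ }  = { x₅ } ∪ { x₁, x₃ }
  { x₁, x₃, x₆ }  = { x₁ } ∪ { x₃, x₆ }
  { x₁, x₄, x₆ }  = { x₆ } ∪ { x₁, x₄ }
  { x₂, x₃, x₅ }  = { x₅ } ∪ { x₂, x₃ }
  { x₂, x₄, x₅ }  = { x₅ } ∪ { x₂, x₄ }
  { x₂, x₄, x₆ }  = { x₆ } ∪ { x₂, x₄ }
  { x₂, x₅, x₆ }  = { x₅, x₆ } ∪ { x₂ }
  { x₃, x₄, x₆ }  = { x₃, x₆ } ∪ { x₄ }
  { x₃, x₅, x₆ }  = Ω∖{ x₁, x₂, x₄ }
  { x₁, x₂, x₃, x₅ }  = { x₂, x₃ } ∪ { x₁, x₅ }
  { x₁, x₂, x₃, x₆ }  = { x₁ } ∪ { x₂, x₃, x₆ }
  { x₁, x₂, x₄, x₆ }  = { x₆ } ∪ { x₁, x₂, x₄ }
  { x₁, x₂, x₅, x₆ }  = { x₂ } ∪ { x₁, x₅, x₆ }
  { x₁, x₃, x₄, x₅ }  = { x₁, x₄, x₅ } ∪ { x₃ }
  { x₁, x₃, x₄, x₆ }  = { x₁, x₄ } ∪ { x₃, x₆ }
  { x₂, x₃, x₄, x₅ }  = { x₅ } ∪ { x₂, x₃, x₄ }
  { x₃, x₄, x₅, x₆ }  = { x₃ } ∪ { x₄, x₅, x₆ }
  — 62 sets.
Iteration 5: +2 →
  { x₁, x₂, x₆ }  = { x₁, x₆ } ∪ { x₂ }
  { x₃, x₄, x₅ }  = { x₃, x₄ } ∪ { x₄, x₅ }
  — 64 sets.
Iteration 6: no new sets; the family is a σ-algebra.

Therefore σ(ℰ) = { ∅, { x₁ }, { x₂ }, { x₃ }, { x₄ }, { x₅ }, { x₆ }, { x₁, x₂ }, { x₁, x₃ }, { x₁, x₄ }, { x₁, x₅ }, { x₁, x₆ }, { x₂, x₃ }, { x₂, x₄ }, { x₂, x₅ }, { x₂, x₆ }, { x₃, x₄ }, { x₃, x₅ }, { x₃, x₆ }, { x₄, x₅ }, { x₄, x₆ }, { x₅, x₆ }, { x₁, x₂, x₃ }, { x₁, x₂, x₄ }, { x₁, x₂, x₅ }, { x₁, x₂, x₆ }, { x₁, x₃, x₄ }, { x₁, x₃, x₅ }, { x₁, x₃, x₆ }, { x₁, x₄, x₅ }, { x₁, x₄, x₆ }, { x₁, x₅, x₆ }, { x₂, x₃, x₄ }, { x₂, x₃, x₅ }, { x₂, x₃, x₆ }, { x₂, x₄, x₅ }, { x₂, x₄, x₆ }, { x₂, x₅, x₆ }, { x₃, x₄, x₅ }, { x₃, x₄, x₆ }, { x₃, x₅, x₆ }, { x₄, x₅, x₆ }, { x₁, x₂, x₃, x₄ }, { x₁, x₂, x₃, x₅ }, { x₁, x₂, x₃, x₆ }, { x₁, x₂, x₄, x₅ }, { x₁, x₂, x₄, x₆ }, { x₁, x₂, x₅, x₆ }, { x₁, x₃, x₄, x₅ }, { x₁, x₃, x₄, x₆ }, { x₁, x₃, x₅, x₆ }, { x₁, x₄, x₅, x₆ }, { x₂, x₃, x₄, x₅ }, { x₂, x₃, x₄, x₆ }, { x₂, x₃, x₅, x₆ }, { x₂, x₄, x₅, x₆ }, { x₃, x₄, x₅, x₆ }, { x₁, x₂, x₃, x₄, x₅ }, { x₁, x₂, x₃, x₄, x₆ }, { x₁, x₂, x₃, x₅, x₆ }, { x₁, x₂, x₄, x₅, x₆ }, { x₁, x₃, x₄, x₅, x₆ }, { x₂, x₃, x₄, x₅, x₆ }, Ω } (|σ(ℰ)| = 64).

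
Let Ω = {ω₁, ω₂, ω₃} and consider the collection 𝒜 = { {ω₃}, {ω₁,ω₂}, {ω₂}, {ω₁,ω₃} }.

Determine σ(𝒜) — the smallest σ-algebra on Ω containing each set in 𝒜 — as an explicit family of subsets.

Initial family (6 sets): { {}, {ω₂}, {ω₃}, {ω₁,ω₂}, {ω₁,ω₃}, Ω }.
Iteration 1: 1 new —
  {ω₂,ω₃}  = {ω₃} ∪ {ω₂}
  — 7 sets.
Iteration 2: 1 new —
  {ω₁}  = ᶜ of {ω₂,ω₃}
  — 8 sets.
Iteration 3: already closed under ᶜ and ∪.

Hence σ(𝒜) has 8 members: { {}, {ω₁}, {ω₂}, {ω₃}, {ω₁,ω₂}, {ω₁,ω₃}, {ω₂,ω₃}, Ω }.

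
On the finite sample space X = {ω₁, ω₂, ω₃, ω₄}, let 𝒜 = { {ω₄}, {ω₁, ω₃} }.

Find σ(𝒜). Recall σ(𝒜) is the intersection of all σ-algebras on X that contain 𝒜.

σ(𝒜) = { {}, {ω₂}, {ω₄}, {ω₁, ω₃}, {ω₂, ω₄}, {ω₁, ω₂, ω₃}, {ω₁, ω₃, ω₄}, X }

Working:
Start: 𝒜 ∪ {∅, X} = { {}, {ω₄}, {ω₁, ω₃}, X }.
Round 1: +3 →
  {ω₂, ω₄}  = complement {ω₁, ω₃}
  {ω₁, ω₂, ω₃}  = complement {ω₄}
  {ω₁, ω₃, ω₄}  = {ω₁, ω₃} ∪ {ω₄}
  |family| = 7
Round 2. New:
  {ω₂}  = complement {ω₁, ω₃, ω₄}
  |family| = 8
After Round 3 the family is unchanged; done.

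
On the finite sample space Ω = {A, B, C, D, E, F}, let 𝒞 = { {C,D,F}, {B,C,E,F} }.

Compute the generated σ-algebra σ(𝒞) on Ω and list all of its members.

Seed the family with 𝒞 together with ∅ and Ω: { {}, {C,D,F}, {B,C,E,F}, Ω }.
Round 1: +3 →
  {A,D}  = complement {B,C,E,F}
  {A,B,E}  = complement {C,D,F}
  {B,C,D,E,F}  = {C,D,F} ∪ {B,C,E,F}
  [7 total]
Round 2: +4 →
  {A}  = complement {B,C,D,E,F}
  {A,B,D,E}  = {A,B,E} ∪ {A,D}
  {A,C,D,F}  = {A,D} ∪ {C,D,F}
  {A,B,C,E,F}  = {A,B,E} ∪ {B,C,E,F}
  [11 total]
Round 3 adds 3:
  {D}  = complement {A,B,C,E,F}
  {B,E}  = complement {A,C,D,F}
  {C,F}  = complement {A,B,D,E}
  [14 total]
Round 4: 2 new —
  {A,C,F}  = {A} ∪ {C,F}
  {B,D,E}  = {B,E} ∪ {D}
  [16 total]
After Round 5 the family is unchanged; done.

|σ(𝒞)| = 16.  σ(𝒞) = { {}, {A}, {D}, {A,D}, {B,E}, {C,F}, {A,B,E}, {A,C,F}, {B,D,E}, {C,D,F}, {A,B,D,E}, {A,C,D,F}, {B,C,E,F}, {A,B,C,E,F}, {B,C,D,E,F}, Ω }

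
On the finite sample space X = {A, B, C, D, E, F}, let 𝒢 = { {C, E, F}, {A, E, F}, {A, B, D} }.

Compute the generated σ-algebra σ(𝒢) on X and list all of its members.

σ(𝒢) = { {}, {A}, {C}, {A, C}, {B, D}, {E, F}, {A, B, D}, {A, E, F}, {B, C, D}, {C, E, F}, {A, B, C, D}, {A, C, E, F}, {B, D, E, F}, {A, B, D, E, F}, {B, C, D, E, F}, X }

Derivation:
Start: 𝒢 ∪ {∅, X} = { {}, {A, B, D}, {A, E, F}, {C, E, F}, X }.
Pass 1: +3 →
  {B, C, D}  = X∖{A, E, F}
  {A, C, E, F}  = {A, E, F} ∪ {C, E, F}
  {A, B, D, E, F}  = {A, E, F} ∪ {A, B, D}
  [8 total]
Pass 2: +4 →
  {C}  = X∖{A, B, D, E, F}
  {B, D}  = X∖{A, C, E, F}
  {A, B, C, D}  = {B, C, D} ∪ {A, B, D}
  {B, C, D, E, F}  = {B, C, D} ∪ {C, E, F}
  [12 total]
Pass 3: +2 →
  {A}  = X∖{B, C, D, E, F}
  {E, F}  = X∖{A, B, C, D}
  [14 total]
Pass 4 adds 2:
  {A, C}  = {C} ∪ {A}
  {B, D, E, F}  = {E, F} ∪ {B, D}
  [16 total]
Pass 5: stable.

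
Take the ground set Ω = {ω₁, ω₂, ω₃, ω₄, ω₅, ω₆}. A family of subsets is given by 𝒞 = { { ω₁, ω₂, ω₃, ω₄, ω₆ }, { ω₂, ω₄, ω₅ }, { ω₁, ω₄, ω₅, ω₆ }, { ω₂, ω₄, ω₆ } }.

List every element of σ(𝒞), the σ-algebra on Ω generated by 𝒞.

Begin from { {  }, { ω₂, ω₄, ω₅ }, { ω₂, ω₄, ω₆ }, { ω₁, ω₄, ω₅, ω₆ }, { ω₁, ω₂, ω₃, ω₄, ω₆ }, Ω } (that is, 𝒞 plus ∅ and Ω).
Round 1: 6 new —
  { ω₅ }  = complement { ω₁, ω₂, ω₃, ω₄, ω₆ }
  { ω₂, ω₃ }  = complement { ω₁, ω₄, ω₅, ω₆ }
  { ω₁, ω₃, ω₅ }  = complement { ω₂, ω₄, ω₆ }
  { ω₁, ω₃, ω₆ }  = complement { ω₂, ω₄, ω₅ }
  { ω₂, ω₄, ω₅, ω₆ }  = { ω₂, ω₄, ω₆ } ∪ { ω₂, ω₄, ω₅ }
  { ω₁, ω₂, ω₄, ω₅, ω₆ }  = { ω₂, ω₄, ω₆ } ∪ { ω₁, ω₄, ω₅, ω₆ }
  — 12 sets.
Round 2 adds 11:
  { ω₃ }  = complement { ω₁, ω₂, ω₄, ω₅, ω₆ }
  { ω₁, ω₃ }  = complement { ω₂, ω₄, ω₅, ω₆ }
  { ω₂, ω₃, ω₅ }  = { ω₅ } ∪ { ω₂, ω₃ }
  { ω₁, ω₂, ω₃, ω₅ }  = { ω₁, ω₃, ω₅ } ∪ { ω₂, ω₃ }
  { ω₁, ω₂, ω₃, ω₆ }  = { ω₁, ω₃, ω₆ } ∪ { ω₂, ω₃ }
  { ω₁, ω₃, ω₅, ω₆ }  = { ω₁, ω₃, ω₆ } ∪ { ω₁, ω₃, ω₅ }
  { ω₂, ω₃, ω₄, ω₅ }  = { ω₂, ω₃ } ∪ { ω₂, ω₄, ω₅ }
  { ω₂, ω₃, ω₄, ω₆ }  = { ω₂, ω₄, ω₆ } ∪ { ω₂, ω₃ }
  { ω₁, ω₂, ω₃, ω₄, ω₅ }  = { ω₁, ω₃, ω₅ } ∪ { ω₂, ω₄, ω₅ }
  { ω₁, ω₃, ω₄, ω₅, ω₆ }  = { ω₁, ω₃, ω₆ } ∪ { ω₁, ω₄, ω₅, ω₆ }
  { ω₂, ω₃, ω₄, ω₅, ω₆ }  = { ω₂, ω₄, ω₅, ω₆ } ∪ { ω₂, ω₃ }
  — 23 sets.
Round 3 adds 12:
  { ω₁ }  = complement { ω₂, ω₃, ω₄, ω₅, ω₆ }
  { ω₂ }  = complement { ω₁, ω₃, ω₄, ω₅, ω₆ }
  { ω₆ }  = complement { ω₁, ω₂, ω₃, ω₄, ω₅ }
  { ω₁, ω₅ }  = complement { ω₂, ω₃, ω₄, ω₆ }
  { ω₁, ω₆ }  = complement { ω₂, ω₃, ω₄, ω₅ }
  { ω₂, ω₄ }  = complement { ω₁, ω₃, ω₅, ω₆ }
  { ω₃, ω₅ }  = { ω₅ } ∪ { ω₃ }
  { ω₄, ω₅ }  = complement { ω₁, ω₂, ω₃, ω₆ }
  { ω₄, ω₆ }  = complement { ω₁, ω₂, ω₃, ω₅ }
  { ω₁, ω₂, ω₃ }  = { ω₁, ω₃ } ∪ { ω₂, ω₃ }
  { ω₁, ω₄, ω₆ }  = complement { ω₂, ω₃, ω₅ }
  { ω₁, ω₂, ω₃, ω₅, ω₆ }  = { ω₁, ω₃, ω₆ } ∪ { ω₂, ω₃, ω₅ }
  — 35 sets.
Round 4 adds 24:
  { ω₄ }  = complement { ω₁, ω₂, ω₃, ω₅, ω₆ }
  { ω₁, ω₂ }  = { ω₂ } ∪ { ω₁ }
  { ω₂, ω₅ }  = { ω₂ } ∪ { ω₅ }
  { ω₂, ω₆ }  = { ω₂ } ∪ { ω₆ }
  { ω₃, ω₆ }  = { ω₆ } ∪ { ω₃ }
  { ω₅, ω₆ }  = { ω₆ } ∪ { ω₅ }
  { ω₁, ω₂, ω₄ }  = { ω₂, ω₄ } ∪ { ω₁ }
  { ω₁, ω₂, ω₅ }  = { ω₂ } ∪ { ω₁, ω₅ }
  { ω₁, ω₂, ω₆ }  = { ω₁, ω₆ } ∪ { ω₂ }
  { ω₁, ω₄, ω₅ }  = { ω₄, ω₅ } ∪ { ω₁, ω₅ }
  { ω₁, ω₅, ω₆ }  = { ω₁, ω₆ } ∪ { ω₅ }
  { ω₂, ω₃, ω₄ }  = { ω₃ } ∪ { ω₂, ω₄ }
  { ω₂, ω₃, ω₆ }  = { ω₆ } ∪ { ω₂, ω₃ }
  { ω₃, ω₄, ω₅ }  = { ω₄, ω₅ } ∪ { ω₃ }
  { ω₃, ω₄, ω₆ }  = { ω₃ } ∪ { ω₄, ω₆ }
  { ω₃, ω₅, ω₆ }  = { ω₆ } ∪ { ω₃, ω₅ }
  { ω₄, ω₅, ω₆ }  = complement { ω₁, ω₂, ω₃ }
  { ω₁, ω₂, ω₃, ω₄ }  = { ω₁, ω₂, ω₃ } ∪ { ω₂, ω₄ }
  { ω₁, ω₂, ω₄, ω₅ }  = { ω₁, ω₅ } ∪ { ω₂, ω₄ }
  { ω₁, ω₂, ω₄, ω₆ }  = complement { ω₃, ω₅ }
  { ω₁, ω₃, ω₄, ω₅ }  = { ω₁, ω₃, ω₅ } ∪ { ω₄, ω₅ }
  { ω₁, ω₃, ω₄, ω₆ }  = { ω₁, ω₃, ω₆ } ∪ { ω₁, ω₄, ω₆ }
  { ω₂, ω₃, ω₅, ω₆ }  = { ω₆ } ∪ { ω₂, ω₃, ω₅ }
  { ω₃, ω₄, ω₅, ω₆ }  = { ω₃, ω₅ } ∪ { ω₄, ω₆ }
  — 59 sets.
Round 5 (5 new):
  { ω₁, ω₄ }  = complement { ω₂, ω₃, ω₅, ω₆ }
  { ω₃, ω₄ }  = { ω₃ } ∪ { ω₄ }
  { ω₁, ω₃, ω₄ }  = { ω₁, ω₃ } ∪ { ω₄ }
  { ω₂, ω₅, ω₆ }  = { ω₂, ω₅ } ∪ { ω₅, ω₆ }
  { ω₁, ω₂, ω₅, ω₆ }  = { ω₂, ω₅ } ∪ { ω₁, ω₆ }
  — 64 sets.
Round 6: no new sets; the family is a σ-algebra.

σ(𝒞) = { {  }, { ω₁ }, { ω₂ }, { ω₃ }, { ω₄ }, { ω₅ }, { ω₆ }, { ω₁, ω₂ }, { ω₁, ω₃ }, { ω₁, ω₄ }, { ω₁, ω₅ }, { ω₁, ω₆ }, { ω₂, ω₃ }, { ω₂, ω₄ }, { ω₂, ω₅ }, { ω₂, ω₆ }, { ω₃, ω₄ }, { ω₃, ω₅ }, { ω₃, ω₆ }, { ω₄, ω₅ }, { ω₄, ω₆ }, { ω₅, ω₆ }, { ω₁, ω₂, ω₃ }, { ω₁, ω₂, ω₄ }, { ω₁, ω₂, ω₅ }, { ω₁, ω₂, ω₆ }, { ω₁, ω₃, ω₄ }, { ω₁, ω₃, ω₅ }, { ω₁, ω₃, ω₆ }, { ω₁, ω₄, ω₅ }, { ω₁, ω₄, ω₆ }, { ω₁, ω₅, ω₆ }, { ω₂, ω₃, ω₄ }, { ω₂, ω₃, ω₅ }, { ω₂, ω₃, ω₆ }, { ω₂, ω₄, ω₅ }, { ω₂, ω₄, ω₆ }, { ω₂, ω₅, ω₆ }, { ω₃, ω₄, ω₅ }, { ω₃, ω₄, ω₆ }, { ω₃, ω₅, ω₆ }, { ω₄, ω₅, ω₆ }, { ω₁, ω₂, ω₃, ω₄ }, { ω₁, ω₂, ω₃, ω₅ }, { ω₁, ω₂, ω₃, ω₆ }, { ω₁, ω₂, ω₄, ω₅ }, { ω₁, ω₂, ω₄, ω₆ }, { ω₁, ω₂, ω₅, ω₆ }, { ω₁, ω₃, ω₄, ω₅ }, { ω₁, ω₃, ω₄, ω₆ }, { ω₁, ω₃, ω₅, ω₆ }, { ω₁, ω₄, ω₅, ω₆ }, { ω₂, ω₃, ω₄, ω₅ }, { ω₂, ω₃, ω₄, ω₆ }, { ω₂, ω₃, ω₅, ω₆ }, { ω₂, ω₄, ω₅, ω₆ }, { ω₃, ω₄, ω₅, ω₆ }, { ω₁, ω₂, ω₃, ω₄, ω₅ }, { ω₁, ω₂, ω₃, ω₄, ω₆ }, { ω₁, ω₂, ω₃, ω₅, ω₆ }, { ω₁, ω₂, ω₄, ω₅, ω₆ }, { ω₁, ω₃, ω₄, ω₅, ω₆ }, { ω₂, ω₃, ω₄, ω₅, ω₆ }, Ω }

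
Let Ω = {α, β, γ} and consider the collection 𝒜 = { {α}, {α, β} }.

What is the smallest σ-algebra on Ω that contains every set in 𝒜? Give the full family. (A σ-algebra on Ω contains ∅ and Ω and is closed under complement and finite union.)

σ(𝒜) (8 sets): { ∅, {α}, {β}, {γ}, {α, β}, {α, γ}, {β, γ}, Ω }

Derivation:
Start: 𝒜 ∪ {∅, Ω} = { ∅, {α}, {α, β}, Ω }.
Step 1 (2 new):
  {γ}  = ᶜ of {α, β}
  {β, γ}  = ᶜ of {α}
  (now 6)
Step 2: +1 →
  {α, γ}  = {γ} ∪ {α}
  (now 7)
Step 3: 1 new —
  {β}  = ᶜ of {α, γ}
  (now 8)
Step 4: stable.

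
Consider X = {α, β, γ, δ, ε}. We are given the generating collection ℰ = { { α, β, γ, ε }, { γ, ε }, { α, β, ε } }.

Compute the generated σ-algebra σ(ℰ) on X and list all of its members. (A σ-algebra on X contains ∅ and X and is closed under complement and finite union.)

Start: ℰ ∪ {∅, X} = { {}, { γ, ε }, { α, β, ε }, { α, β, γ, ε }, X }.
Iteration 1: +3 →
  { δ }  = ᶜ of { α, β, γ, ε }
  { γ, δ }  = ᶜ of { α, β, ε }
  { α, β, δ }  = ᶜ of { γ, ε }
  (now 8)
Iteration 2: +3 →
  { γ, δ, ε }  = { δ } ∪ { γ, ε }
  { α, β, γ, δ }  = { γ, δ } ∪ { α, β, δ }
  { α, β, δ, ε }  = { δ } ∪ { α, β, ε }
  (now 11)
Iteration 3 adds 3:
  { γ }  = ᶜ of { α, β, δ, ε }
  { ε }  = ᶜ of { α, β, γ, δ }
  { α, β }  = ᶜ of { γ, δ, ε }
  (now 14)
Iteration 4: +2 →
  { δ, ε }  = { δ } ∪ { ε }
  { α, β, γ }  = { γ } ∪ { α, β }
  (now 16)
Iteration 5: no new sets; the family is a σ-algebra.

Hence σ(ℰ) has 16 members: { {}, { γ }, { δ }, { ε }, { α, β }, { γ, δ }, { γ, ε }, { δ, ε }, { α, β, γ }, { α, β, δ }, { α, β, ε }, { γ, δ, ε }, { α, β, γ, δ }, { α, β, γ, ε }, { α, β, δ, ε }, X }.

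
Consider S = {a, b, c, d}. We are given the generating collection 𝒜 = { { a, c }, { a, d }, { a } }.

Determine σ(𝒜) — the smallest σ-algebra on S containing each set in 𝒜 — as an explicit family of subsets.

Take S₀ = 𝒜 ∪ {∅, S} = { ∅, { a }, { a, c }, { a, d }, S }.
Iteration 1: 4 new —
  { b, c }  = ᶜ of { a, d }
  { b, d }  = ᶜ of { a, c }
  { a, c, d }  = { a, d } ∪ { a, c }
  { b, c, d }  = ᶜ of { a }
Iteration 2 (3 new):
  { b }  = ᶜ of { a, c, d }
  { a, b, c }  = { b, c } ∪ { a, c }
  { a, b, d }  = { a, d } ∪ { b, d }
Iteration 3. New:
  { c }  = ᶜ of { a, b, d }
  { d }  = ᶜ of { a, b, c }
  { a, b }  = { b } ∪ { a }
Iteration 4. New:
  { c, d }  = ᶜ of { a, b }
After Iteration 5 the family is unchanged; done.

σ(𝒜) = { ∅, { a }, { b }, { c }, { d }, { a, b }, { a, c }, { a, d }, { b, c }, { b, d }, { c, d }, { a, b, c }, { a, b, d }, { a, c, d }, { b, c, d }, S }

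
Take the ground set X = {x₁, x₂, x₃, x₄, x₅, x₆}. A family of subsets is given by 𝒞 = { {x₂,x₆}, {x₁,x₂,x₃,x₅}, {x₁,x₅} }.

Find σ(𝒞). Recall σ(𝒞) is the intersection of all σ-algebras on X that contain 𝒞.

Answer: σ(𝒞) = { {}, {x₂}, {x₃}, {x₄}, {x₆}, {x₁,x₅}, {x₂,x₃}, {x₂,x₄}, {x₂,x₆}, {x₃,x₄}, {x₃,x₆}, {x₄,x₆}, {x₁,x₂,x₅}, {x₁,x₃,x₅}, {x₁,x₄,x₅}, {x₁,x₅,x₆}, {x₂,x₃,x₄}, {x₂,x₃,x₆}, {x₂,x₄,x₆}, {x₃,x₄,x₆}, {x₁,x₂,x₃,x₅}, {x₁,x₂,x₄,x₅}, {x₁,x₂,x₅,x₆}, {x₁,x₃,x₄,x₅}, {x₁,x₃,x₅,x₆}, {x₁,x₄,x₅,x₆}, {x₂,x₃,x₄,x₆}, {x₁,x₂,x₃,x₄,x₅}, {x₁,x₂,x₃,x₅,x₆}, {x₁,x₂,x₄,x₅,x₆}, {x₁,x₃,x₄,x₅,x₆}, X }

Derivation:
Start: 𝒞 ∪ {∅, X} = { {}, {x₁,x₅}, {x₂,x₆}, {x₁,x₂,x₃,x₅}, X }.
Iteration 1: 5 new —
  {x₄,x₆}  = {x₁,x₂,x₃,x₅}ᶜ
  {x₁,x₂,x₅,x₆}  = {x₁,x₅} ∪ {x₂,x₆}
  {x₁,x₃,x₄,x₅}  = {x₂,x₆}ᶜ
  {x₂,x₃,x₄,x₆}  = {x₁,x₅}ᶜ
  {x₁,x₂,x₃,x₅,x₆}  = {x₂,x₆} ∪ {x₁,x₂,x₃,x₅}
  [10 total]
Iteration 2 (7 new):
  {x₄}  = {x₁,x₂,x₃,x₅,x₆}ᶜ
  {x₃,x₄}  = {x₁,x₂,x₅,x₆}ᶜ
  {x₂,x₄,x₆}  = {x₂,x₆} ∪ {x₄,x₆}
  {x₁,x₄,x₅,x₆}  = {x₁,x₅} ∪ {x₄,x₆}
  {x₁,x₂,x₃,x₄,x₅}  = {x₁,x₃,x₄,x₅} ∪ {x₁,x₂,x₃,x₅}
  {x₁,x₂,x₄,x₅,x₆}  = {x₄,x₆} ∪ {x₁,x₂,x₅,x₆}
  {x₁,x₃,x₄,x₅,x₆}  = {x₁,x₃,x₄,x₅} ∪ {x₄,x₆}
  [17 total]
Iteration 3: +7 →
  {x₂}  = {x₁,x₃,x₄,x₅,x₆}ᶜ
  {x₃}  = {x₁,x₂,x₄,x₅,x₆}ᶜ
  {x₆}  = {x₁,x₂,x₃,x₄,x₅}ᶜ
  {x₂,x₃}  = {x₁,x₄,x₅,x₆}ᶜ
  {x₁,x₃,x₅}  = {x₂,x₄,x₆}ᶜ
  {x₁,x₄,x₅}  = {x₁,x₅} ∪ {x₄}
  {x₃,x₄,x₆}  = {x₃,x₄} ∪ {x₄,x₆}
  [24 total]
Iteration 4 adds 8:
  {x₂,x₄}  = {x₂} ∪ {x₄}
  {x₃,x₆}  = {x₆} ∪ {x₃}
  {x₁,x₂,x₅}  = {x₃,x₄,x₆}ᶜ
  {x₁,x₅,x₆}  = {x₆} ∪ {x₁,x₅}
  {x₂,x₃,x₄}  = {x₃,x₄} ∪ {x₂}
  {x₂,x₃,x₆}  = {x₁,x₄,x₅}ᶜ
  {x₁,x₂,x₄,x₅}  = {x₁,x₄,x₅} ∪ {x₂}
  {x₁,x₃,x₅,x₆}  = {x₁,x₃,x₅} ∪ {x₆}
  [32 total]
Iteration 5: already closed under ᶜ and ∪.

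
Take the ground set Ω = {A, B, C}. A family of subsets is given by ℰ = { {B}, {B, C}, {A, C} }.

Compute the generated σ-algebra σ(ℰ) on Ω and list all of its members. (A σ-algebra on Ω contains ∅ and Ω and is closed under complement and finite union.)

Begin from { {}, {B}, {A, C}, {B, C}, Ω } (that is, ℰ plus ∅ and Ω).
Pass 1. New:
  {A}  = ᶜ of {B, C}
Pass 2 (1 new):
  {A, B}  = {B} ∪ {A}
Pass 3: 1 new —
  {C}  = ᶜ of {A, B}
Pass 4: already closed under ᶜ and ∪.

σ(ℰ) = { {}, {A}, {B}, {C}, {A, B}, {A, C}, {B, C}, Ω }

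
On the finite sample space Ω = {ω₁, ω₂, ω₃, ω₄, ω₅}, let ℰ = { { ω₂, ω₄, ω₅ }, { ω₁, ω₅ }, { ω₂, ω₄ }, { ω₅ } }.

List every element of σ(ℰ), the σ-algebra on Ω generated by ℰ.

σ(ℰ) = { {  }, { ω₁ }, { ω₃ }, { ω₅ }, { ω₁, ω₃ }, { ω₁, ω₅ }, { ω₂, ω₄ }, { ω₃, ω₅ }, { ω₁, ω₂, ω₄ }, { ω₁, ω₃, ω₅ }, { ω₂, ω₃, ω₄ }, { ω₂, ω₄, ω₅ }, { ω₁, ω₂, ω₃, ω₄ }, { ω₁, ω₂, ω₄, ω₅ }, { ω₂, ω₃, ω₄, ω₅ }, Ω }

Trace:
Seed the family with ℰ together with ∅ and Ω: { {  }, { ω₅ }, { ω₁, ω₅ }, { ω₂, ω₄ }, { ω₂, ω₄, ω₅ }, Ω }.
Pass 1: +5 →
  { ω₁, ω₃ }  = Ω∖{ ω₂, ω₄, ω₅ }
  { ω₁, ω₃, ω₅ }  = Ω∖{ ω₂, ω₄ }
  { ω₂, ω₃, ω₄ }  = Ω∖{ ω₁, ω₅ }
  { ω₁, ω₂, ω₃, ω₄ }  = Ω∖{ ω₅ }
  { ω₁, ω₂, ω₄, ω₅ }  = { ω₁, ω₅ } ∪ { ω₂, ω₄ }
Pass 2: 2 new —
  { ω₃ }  = Ω∖{ ω₁, ω₂, ω₄, ω₅ }
  { ω₂, ω₃, ω₄, ω₅ }  = { ω₅ } ∪ { ω₂, ω₃, ω₄ }
Pass 3: 2 new —
  { ω₁ }  = Ω∖{ ω₂, ω₃, ω₄, ω₅ }
  { ω₃, ω₅ }  = { ω₃ } ∪ { ω₅ }
Pass 4 (1 new):
  { ω₁, ω₂, ω₄ }  = Ω∖{ ω₃, ω₅ }
Pass 5 adds nothing — fixpoint reached.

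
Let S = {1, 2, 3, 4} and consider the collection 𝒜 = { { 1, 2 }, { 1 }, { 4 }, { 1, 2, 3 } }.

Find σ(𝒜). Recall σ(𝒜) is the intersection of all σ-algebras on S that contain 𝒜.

Answer: σ(𝒜) = { {  }, { 1 }, { 2 }, { 3 }, { 4 }, { 1, 2 }, { 1, 3 }, { 1, 4 }, { 2, 3 }, { 2, 4 }, { 3, 4 }, { 1, 2, 3 }, { 1, 2, 4 }, { 1, 3, 4 }, { 2, 3, 4 }, S }

Trace:
Start: 𝒜 ∪ {∅, S} = { {  }, { 1 }, { 4 }, { 1, 2 }, { 1, 2, 3 }, S }.
Round 1 (4 new):
  { 1, 4 }  = { 4 } ∪ { 1 }
  { 3, 4 }  = complement { 1, 2 }
  { 1, 2, 4 }  = { 1, 2 } ∪ { 4 }
  { 2, 3, 4 }  = complement { 1 }
  — 10 sets.
Round 2 (3 new):
  { 3 }  = complement { 1, 2, 4 }
  { 2, 3 }  = complement { 1, 4 }
  { 1, 3, 4 }  = { 3, 4 } ∪ { 1, 4 }
  — 13 sets.
Round 3: 2 new —
  { 2 }  = complement { 1, 3, 4 }
  { 1, 3 }  = { 3 } ∪ { 1 }
  — 15 sets.
Round 4 adds 1:
  { 2, 4 }  = complement { 1, 3 }
  — 16 sets.
Round 5: stable.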